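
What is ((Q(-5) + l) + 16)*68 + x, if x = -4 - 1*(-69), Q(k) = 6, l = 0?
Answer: 1561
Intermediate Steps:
x = 65 (x = -4 + 69 = 65)
((Q(-5) + l) + 16)*68 + x = ((6 + 0) + 16)*68 + 65 = (6 + 16)*68 + 65 = 22*68 + 65 = 1496 + 65 = 1561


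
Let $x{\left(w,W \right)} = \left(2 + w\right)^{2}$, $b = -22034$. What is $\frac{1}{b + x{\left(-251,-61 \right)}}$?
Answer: $\frac{1}{39967} \approx 2.5021 \cdot 10^{-5}$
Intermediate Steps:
$\frac{1}{b + x{\left(-251,-61 \right)}} = \frac{1}{-22034 + \left(2 - 251\right)^{2}} = \frac{1}{-22034 + \left(-249\right)^{2}} = \frac{1}{-22034 + 62001} = \frac{1}{39967}$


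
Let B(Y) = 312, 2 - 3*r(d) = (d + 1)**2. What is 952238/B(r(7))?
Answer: 476119/156 ≈ 3052.0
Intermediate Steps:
r(d) = 2/3 - (1 + d)**2/3 (r(d) = 2/3 - (d + 1)**2/3 = 2/3 - (1 + d)**2/3)
952238/B(r(7)) = 952238/312 = 952238*(1/312) = 476119/156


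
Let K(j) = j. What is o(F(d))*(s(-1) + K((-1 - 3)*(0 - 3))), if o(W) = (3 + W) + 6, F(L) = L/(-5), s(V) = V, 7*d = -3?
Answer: 3498/35 ≈ 99.943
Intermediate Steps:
d = -3/7 (d = (1/7)*(-3) = -3/7 ≈ -0.42857)
F(L) = -L/5 (F(L) = L*(-1/5) = -L/5)
o(W) = 9 + W
o(F(d))*(s(-1) + K((-1 - 3)*(0 - 3))) = (9 - 1/5*(-3/7))*(-1 + (-1 - 3)*(0 - 3)) = (9 + 3/35)*(-1 - 4*(-3)) = 318*(-1 + 12)/35 = (318/35)*11 = 3498/35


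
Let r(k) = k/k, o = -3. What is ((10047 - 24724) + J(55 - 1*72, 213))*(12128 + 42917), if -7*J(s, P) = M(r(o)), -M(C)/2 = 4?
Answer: -5654827895/7 ≈ -8.0783e+8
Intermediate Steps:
r(k) = 1
M(C) = -8 (M(C) = -2*4 = -8)
J(s, P) = 8/7 (J(s, P) = -⅐*(-8) = 8/7)
((10047 - 24724) + J(55 - 1*72, 213))*(12128 + 42917) = ((10047 - 24724) + 8/7)*(12128 + 42917) = (-14677 + 8/7)*55045 = -102731/7*55045 = -5654827895/7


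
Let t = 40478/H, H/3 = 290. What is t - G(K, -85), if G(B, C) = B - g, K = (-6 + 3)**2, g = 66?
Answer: 45034/435 ≈ 103.53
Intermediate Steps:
H = 870 (H = 3*290 = 870)
K = 9 (K = (-3)**2 = 9)
G(B, C) = -66 + B (G(B, C) = B - 1*66 = B - 66 = -66 + B)
t = 20239/435 (t = 40478/870 = 40478*(1/870) = 20239/435 ≈ 46.526)
t - G(K, -85) = 20239/435 - (-66 + 9) = 20239/435 - 1*(-57) = 20239/435 + 57 = 45034/435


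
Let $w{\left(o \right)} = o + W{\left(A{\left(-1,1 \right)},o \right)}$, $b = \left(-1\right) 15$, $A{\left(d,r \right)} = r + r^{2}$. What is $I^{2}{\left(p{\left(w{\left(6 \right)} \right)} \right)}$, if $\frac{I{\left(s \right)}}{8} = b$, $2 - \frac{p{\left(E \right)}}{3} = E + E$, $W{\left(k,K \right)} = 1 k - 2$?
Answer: $14400$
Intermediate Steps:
$W{\left(k,K \right)} = -2 + k$ ($W{\left(k,K \right)} = k - 2 = -2 + k$)
$b = -15$
$w{\left(o \right)} = o$ ($w{\left(o \right)} = o - \left(2 - \left(1 + 1\right)\right) = o + \left(-2 + 1 \cdot 2\right) = o + \left(-2 + 2\right) = o + 0 = o$)
$p{\left(E \right)} = 6 - 6 E$ ($p{\left(E \right)} = 6 - 3 \left(E + E\right) = 6 - 3 \cdot 2 E = 6 - 6 E$)
$I{\left(s \right)} = -120$ ($I{\left(s \right)} = 8 \left(-15\right) = -120$)
$I^{2}{\left(p{\left(w{\left(6 \right)} \right)} \right)} = \left(-120\right)^{2} = 14400$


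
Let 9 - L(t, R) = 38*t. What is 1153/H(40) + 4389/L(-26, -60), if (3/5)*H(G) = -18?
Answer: -1017871/29910 ≈ -34.031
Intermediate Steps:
L(t, R) = 9 - 38*t
H(G) = -30 (H(G) = (5/3)*(-18) = -30)
1153/H(40) + 4389/L(-26, -60) = 1153/(-30) + 4389/(9 - 38*(-26)) = 1153*(-1/30) + 4389/(9 + 988) = -1153/30 + 4389/997 = -1017871/29910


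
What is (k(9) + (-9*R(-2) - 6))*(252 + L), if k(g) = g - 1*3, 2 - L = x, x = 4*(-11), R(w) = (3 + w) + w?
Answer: 2682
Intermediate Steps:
R(w) = 3 + 2*w
x = -44
L = 46 (L = 2 - 1*(-44) = 2 + 44 = 46)
k(g) = -3 + g (k(g) = g - 3 = -3 + g)
(k(9) + (-9*R(-2) - 6))*(252 + L) = ((-3 + 9) + (-9*(3 + 2*(-2)) - 6))*(252 + 46) = (6 + (-9*(3 - 4) - 6))*298 = (6 + (-9*(-1) - 6))*298 = (6 + (9 - 6))*298 = (6 + 3)*298 = 9*298 = 2682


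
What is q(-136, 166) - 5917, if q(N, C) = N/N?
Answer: -5916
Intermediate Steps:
q(N, C) = 1
q(-136, 166) - 5917 = 1 - 5917 = -5916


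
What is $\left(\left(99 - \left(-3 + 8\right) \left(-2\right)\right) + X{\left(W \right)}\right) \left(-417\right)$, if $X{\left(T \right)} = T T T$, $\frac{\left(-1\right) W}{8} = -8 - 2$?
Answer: $-213549453$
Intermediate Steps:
$W = 80$ ($W = - 8 \left(-8 - 2\right) = \left(-8\right) \left(-10\right) = 80$)
$X{\left(T \right)} = T^{3}$ ($X{\left(T \right)} = T^{2} T = T^{3}$)
$\left(\left(99 - \left(-3 + 8\right) \left(-2\right)\right) + X{\left(W \right)}\right) \left(-417\right) = \left(\left(99 - \left(-3 + 8\right) \left(-2\right)\right) + 80^{3}\right) \left(-417\right) = \left(\left(99 - 5 \left(-2\right)\right) + 512000\right) \left(-417\right) = \left(\left(99 - -10\right) + 512000\right) \left(-417\right) = \left(\left(99 + 10\right) + 512000\right) \left(-417\right) = \left(109 + 512000\right) \left(-417\right) = 512109 \left(-417\right) = -213549453$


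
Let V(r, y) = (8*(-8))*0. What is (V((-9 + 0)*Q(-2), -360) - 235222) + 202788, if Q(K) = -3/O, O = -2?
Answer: -32434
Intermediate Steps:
Q(K) = 3/2 (Q(K) = -3/(-2) = -3*(-1/2) = 3/2)
V(r, y) = 0 (V(r, y) = -64*0 = 0)
(V((-9 + 0)*Q(-2), -360) - 235222) + 202788 = (0 - 235222) + 202788 = -235222 + 202788 = -32434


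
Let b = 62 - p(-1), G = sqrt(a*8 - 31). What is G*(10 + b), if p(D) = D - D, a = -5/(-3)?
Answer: 24*I*sqrt(159) ≈ 302.63*I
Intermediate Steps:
a = 5/3 (a = -5*(-1/3) = 5/3 ≈ 1.6667)
p(D) = 0
G = I*sqrt(159)/3 (G = sqrt((5/3)*8 - 31) = sqrt(40/3 - 31) = sqrt(-53/3) = I*sqrt(159)/3 ≈ 4.2032*I)
b = 62 (b = 62 - 1*0 = 62 + 0 = 62)
G*(10 + b) = (I*sqrt(159)/3)*(10 + 62) = (I*sqrt(159)/3)*72 = 24*I*sqrt(159)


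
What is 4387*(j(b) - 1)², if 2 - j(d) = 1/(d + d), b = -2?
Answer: 109675/16 ≈ 6854.7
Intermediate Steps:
j(d) = 2 - 1/(2*d) (j(d) = 2 - 1/(d + d) = 2 - 1/(2*d))
4387*(j(b) - 1)² = 4387*((2 - ½/(-2)) - 1)² = 4387*((2 - ½*(-½)) - 1)² = 4387*((2 + ¼) - 1)² = 4387*(9/4 - 1)² = 4387*(5/4)² = 4387*(25/16) = 109675/16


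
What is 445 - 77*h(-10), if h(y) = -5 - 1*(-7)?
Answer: 291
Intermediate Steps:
h(y) = 2 (h(y) = -5 + 7 = 2)
445 - 77*h(-10) = 445 - 77*2 = 445 - 154 = 291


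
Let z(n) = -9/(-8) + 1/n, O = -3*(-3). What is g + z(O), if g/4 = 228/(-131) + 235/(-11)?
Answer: -9460135/103752 ≈ -91.180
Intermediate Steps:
O = 9
z(n) = 9/8 + 1/n (z(n) = -9*(-⅛) + 1/n = 9/8 + 1/n)
g = -133172/1441 (g = 4*(228/(-131) + 235/(-11)) = 4*(228*(-1/131) + 235*(-1/11)) = 4*(-228/131 - 235/11) = 4*(-33293/1441) = -133172/1441 ≈ -92.416)
g + z(O) = -133172/1441 + (9/8 + 1/9) = -133172/1441 + (9/8 + ⅑) = -133172/1441 + 89/72 = -9460135/103752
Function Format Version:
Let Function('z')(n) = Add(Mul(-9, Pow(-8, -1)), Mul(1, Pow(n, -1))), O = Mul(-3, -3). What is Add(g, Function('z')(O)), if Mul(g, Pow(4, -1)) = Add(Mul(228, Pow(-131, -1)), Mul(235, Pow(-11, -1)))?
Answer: Rational(-9460135, 103752) ≈ -91.180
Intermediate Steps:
O = 9
Function('z')(n) = Add(Rational(9, 8), Pow(n, -1)) (Function('z')(n) = Add(Mul(-9, Rational(-1, 8)), Pow(n, -1)) = Add(Rational(9, 8), Pow(n, -1)))
g = Rational(-133172, 1441) (g = Mul(4, Add(Mul(228, Pow(-131, -1)), Mul(235, Pow(-11, -1)))) = Mul(4, Add(Mul(228, Rational(-1, 131)), Mul(235, Rational(-1, 11)))) = Mul(4, Add(Rational(-228, 131), Rational(-235, 11))) = Mul(4, Rational(-33293, 1441)) = Rational(-133172, 1441) ≈ -92.416)
Add(g, Function('z')(O)) = Add(Rational(-133172, 1441), Add(Rational(9, 8), Pow(9, -1))) = Add(Rational(-133172, 1441), Add(Rational(9, 8), Rational(1, 9))) = Add(Rational(-133172, 1441), Rational(89, 72)) = Rational(-9460135, 103752)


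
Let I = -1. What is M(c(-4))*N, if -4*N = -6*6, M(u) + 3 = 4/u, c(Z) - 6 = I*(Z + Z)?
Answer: -171/7 ≈ -24.429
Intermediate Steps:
c(Z) = 6 - 2*Z (c(Z) = 6 - (Z + Z) = 6 - 2*Z)
M(u) = -3 + 4/u
N = 9 (N = -(-3)*6/2 = -¼*(-36) = 9)
M(c(-4))*N = (-3 + 4/(6 - 2*(-4)))*9 = (-3 + 4/(6 + 8))*9 = (-3 + 4/14)*9 = (-3 + 4*(1/14))*9 = (-3 + 2/7)*9 = -19/7*9 = -171/7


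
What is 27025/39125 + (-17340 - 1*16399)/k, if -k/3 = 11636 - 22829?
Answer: -16502636/52551135 ≈ -0.31403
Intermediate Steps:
k = 33579 (k = -3*(11636 - 22829) = -3*(-11193) = 33579)
27025/39125 + (-17340 - 1*16399)/k = 27025/39125 + (-17340 - 1*16399)/33579 = 27025*(1/39125) + (-17340 - 16399)*(1/33579) = 1081/1565 - 33739*1/33579 = 1081/1565 - 33739/33579 = -16502636/52551135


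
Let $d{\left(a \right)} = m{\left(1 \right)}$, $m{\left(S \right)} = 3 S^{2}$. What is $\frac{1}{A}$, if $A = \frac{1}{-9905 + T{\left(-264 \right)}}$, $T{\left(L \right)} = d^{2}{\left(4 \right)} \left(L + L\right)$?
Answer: $-14657$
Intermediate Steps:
$d{\left(a \right)} = 3$ ($d{\left(a \right)} = 3 \cdot 1^{2} = 3 \cdot 1 = 3$)
$T{\left(L \right)} = 18 L$ ($T{\left(L \right)} = 3^{2} \left(L + L\right) = 9 \cdot 2 L = 18 L$)
$A = - \frac{1}{14657}$ ($A = \frac{1}{-9905 + 18 \left(-264\right)} = \frac{1}{-9905 - 4752} = \frac{1}{-14657} = - \frac{1}{14657} \approx -6.8227 \cdot 10^{-5}$)
$\frac{1}{A} = \frac{1}{- \frac{1}{14657}} = -14657$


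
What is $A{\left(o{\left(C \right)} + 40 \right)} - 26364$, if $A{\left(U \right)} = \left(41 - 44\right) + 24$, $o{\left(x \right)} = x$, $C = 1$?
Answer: $-26343$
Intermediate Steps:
$A{\left(U \right)} = 21$ ($A{\left(U \right)} = -3 + 24 = 21$)
$A{\left(o{\left(C \right)} + 40 \right)} - 26364 = 21 - 26364 = -26343$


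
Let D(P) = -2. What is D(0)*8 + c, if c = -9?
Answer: -25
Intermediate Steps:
D(0)*8 + c = -2*8 - 9 = -16 - 9 = -25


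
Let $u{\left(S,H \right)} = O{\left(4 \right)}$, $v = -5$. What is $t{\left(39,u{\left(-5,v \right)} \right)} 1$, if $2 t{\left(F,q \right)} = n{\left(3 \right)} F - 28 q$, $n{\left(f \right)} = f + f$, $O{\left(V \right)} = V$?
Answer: $61$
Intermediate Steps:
$n{\left(f \right)} = 2 f$
$u{\left(S,H \right)} = 4$
$t{\left(F,q \right)} = - 14 q + 3 F$ ($t{\left(F,q \right)} = \frac{2 \cdot 3 F - 28 q}{2} = \frac{6 F - 28 q}{2} = \frac{- 28 q + 6 F}{2} = - 14 q + 3 F$)
$t{\left(39,u{\left(-5,v \right)} \right)} 1 = \left(\left(-14\right) 4 + 3 \cdot 39\right) 1 = \left(-56 + 117\right) 1 = 61 \cdot 1 = 61$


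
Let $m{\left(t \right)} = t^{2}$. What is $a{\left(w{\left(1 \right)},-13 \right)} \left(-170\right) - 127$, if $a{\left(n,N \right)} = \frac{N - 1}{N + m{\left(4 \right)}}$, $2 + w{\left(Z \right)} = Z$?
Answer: $\frac{1999}{3} \approx 666.33$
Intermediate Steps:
$w{\left(Z \right)} = -2 + Z$
$a{\left(n,N \right)} = \frac{-1 + N}{16 + N}$ ($a{\left(n,N \right)} = \frac{N - 1}{N + 4^{2}} = \frac{-1 + N}{N + 16} = \frac{-1 + N}{16 + N}$)
$a{\left(w{\left(1 \right)},-13 \right)} \left(-170\right) - 127 = \frac{-1 - 13}{16 - 13} \left(-170\right) - 127 = \frac{1}{3} \left(-14\right) \left(-170\right) - 127 = \left(- \frac{14}{3}\right) \left(-170\right) - 127 = \frac{2380}{3} - 127 = \frac{1999}{3}$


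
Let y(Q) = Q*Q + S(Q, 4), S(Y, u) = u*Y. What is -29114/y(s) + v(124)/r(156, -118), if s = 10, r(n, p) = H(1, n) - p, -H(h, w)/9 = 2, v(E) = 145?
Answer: -28911/140 ≈ -206.51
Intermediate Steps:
H(h, w) = -18 (H(h, w) = -9*2 = -18)
S(Y, u) = Y*u
r(n, p) = -18 - p
y(Q) = Q² + 4*Q (y(Q) = Q*Q + Q*4 = Q² + 4*Q)
-29114/y(s) + v(124)/r(156, -118) = -29114*1/(10*(4 + 10)) + 145/(-18 - 1*(-118)) = -29114/(10*14) + 145/(-18 + 118) = -29114/140 + 145/100 = -29114*1/140 + 145*(1/100) = -14557/70 + 29/20 = -28911/140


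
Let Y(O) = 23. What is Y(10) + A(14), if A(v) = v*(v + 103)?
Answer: 1661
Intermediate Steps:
A(v) = v*(103 + v)
Y(10) + A(14) = 23 + 14*(103 + 14) = 23 + 14*117 = 23 + 1638 = 1661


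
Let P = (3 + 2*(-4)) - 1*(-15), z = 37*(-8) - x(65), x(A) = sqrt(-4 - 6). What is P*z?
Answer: -2960 - 10*I*sqrt(10) ≈ -2960.0 - 31.623*I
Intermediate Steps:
x(A) = I*sqrt(10) (x(A) = sqrt(-10) = I*sqrt(10))
z = -296 - I*sqrt(10) (z = 37*(-8) - I*sqrt(10) = -296 - I*sqrt(10) ≈ -296.0 - 3.1623*I)
P = 10 (P = (3 - 8) + 15 = -5 + 15 = 10)
P*z = 10*(-296 - I*sqrt(10)) = -2960 - 10*I*sqrt(10)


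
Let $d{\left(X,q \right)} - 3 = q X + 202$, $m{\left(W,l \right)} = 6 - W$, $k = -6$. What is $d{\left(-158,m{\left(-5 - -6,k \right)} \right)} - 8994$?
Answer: $-9579$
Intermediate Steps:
$d{\left(X,q \right)} = 205 + X q$ ($d{\left(X,q \right)} = 3 + \left(q X + 202\right) = 3 + \left(X q + 202\right) = 3 + \left(202 + X q\right) = 205 + X q$)
$d{\left(-158,m{\left(-5 - -6,k \right)} \right)} - 8994 = \left(205 - 158 \left(6 - \left(-5 - -6\right)\right)\right) - 8994 = \left(205 - 158 \left(6 - \left(-5 + 6\right)\right)\right) - 8994 = \left(205 - 158 \left(6 - 1\right)\right) - 8994 = \left(205 - 790\right) - 8994 = -585 - 8994 = -9579$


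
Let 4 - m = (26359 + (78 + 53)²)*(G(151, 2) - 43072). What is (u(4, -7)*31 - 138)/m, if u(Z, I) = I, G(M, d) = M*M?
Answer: -355/882193924 ≈ -4.0241e-7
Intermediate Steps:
G(M, d) = M²
m = 882193924 (m = 4 - (26359 + (78 + 53)²)*(151² - 43072) = 4 - (26359 + 131²)*(22801 - 43072) = 4 - (26359 + 17161)*(-20271) = 4 - 43520*(-20271) = 4 - 1*(-882193920) = 4 + 882193920 = 882193924)
(u(4, -7)*31 - 138)/m = (-7*31 - 138)/882193924 = (-217 - 138)*(1/882193924) = -355*1/882193924 = -355/882193924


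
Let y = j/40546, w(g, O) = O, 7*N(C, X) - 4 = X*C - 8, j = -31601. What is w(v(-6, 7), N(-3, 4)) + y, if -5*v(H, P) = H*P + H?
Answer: -869943/283822 ≈ -3.0651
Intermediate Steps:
N(C, X) = -4/7 + C*X/7 (N(C, X) = 4/7 + (X*C - 8)/7 = 4/7 + (C*X - 8)/7 = 4/7 + (-8 + C*X)/7 = 4/7 + (-8/7 + C*X/7) = -4/7 + C*X/7)
v(H, P) = -H/5 - H*P/5 (v(H, P) = -(H*P + H)/5 = -(H + H*P)/5 = -H/5 - H*P/5)
y = -31601/40546 ≈ -0.77939
w(v(-6, 7), N(-3, 4)) + y = (-4/7 + (⅐)*(-3)*4) - 31601/40546 = (-4/7 - 12/7) - 31601/40546 = -16/7 - 31601/40546 = -869943/283822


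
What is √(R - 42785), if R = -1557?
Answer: I*√44342 ≈ 210.58*I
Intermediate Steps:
√(R - 42785) = √(-1557 - 42785) = √(-44342) = I*√44342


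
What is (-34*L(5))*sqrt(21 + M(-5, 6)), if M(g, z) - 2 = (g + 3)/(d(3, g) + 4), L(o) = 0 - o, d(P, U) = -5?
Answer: 850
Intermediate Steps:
L(o) = -o
M(g, z) = -1 - g (M(g, z) = 2 + (g + 3)/(-5 + 4) = 2 + (3 + g)/(-1) = 2 + (3 + g)*(-1) = 2 + (-3 - g) = -1 - g)
(-34*L(5))*sqrt(21 + M(-5, 6)) = (-(-34)*5)*sqrt(21 + (-1 - 1*(-5))) = (-34*(-5))*sqrt(21 + (-1 + 5)) = 170*sqrt(21 + 4) = 170*sqrt(25) = 170*5 = 850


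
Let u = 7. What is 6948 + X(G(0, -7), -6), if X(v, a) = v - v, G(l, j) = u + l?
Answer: 6948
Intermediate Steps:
G(l, j) = 7 + l
X(v, a) = 0
6948 + X(G(0, -7), -6) = 6948 + 0 = 6948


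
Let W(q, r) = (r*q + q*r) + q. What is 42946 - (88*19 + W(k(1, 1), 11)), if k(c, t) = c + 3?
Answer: 41182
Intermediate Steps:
k(c, t) = 3 + c
W(q, r) = q + 2*q*r (W(q, r) = (q*r + q*r) + q = 2*q*r + q = q + 2*q*r)
42946 - (88*19 + W(k(1, 1), 11)) = 42946 - (88*19 + (3 + 1)*(1 + 2*11)) = 42946 - (1672 + 4*(1 + 22)) = 42946 - (1672 + 4*23) = 42946 - (1672 + 92) = 42946 - 1*1764 = 42946 - 1764 = 41182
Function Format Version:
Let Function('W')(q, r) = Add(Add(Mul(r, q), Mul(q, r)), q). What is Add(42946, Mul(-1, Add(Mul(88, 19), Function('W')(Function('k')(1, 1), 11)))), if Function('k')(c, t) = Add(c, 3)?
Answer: 41182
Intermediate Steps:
Function('k')(c, t) = Add(3, c)
Function('W')(q, r) = Add(q, Mul(2, q, r)) (Function('W')(q, r) = Add(Add(Mul(q, r), Mul(q, r)), q) = Add(Mul(2, q, r), q) = Add(q, Mul(2, q, r)))
Add(42946, Mul(-1, Add(Mul(88, 19), Function('W')(Function('k')(1, 1), 11)))) = Add(42946, Mul(-1, Add(Mul(88, 19), Mul(Add(3, 1), Add(1, Mul(2, 11)))))) = Add(42946, Mul(-1, Add(1672, Mul(4, Add(1, 22))))) = Add(42946, Mul(-1, Add(1672, Mul(4, 23)))) = Add(42946, Mul(-1, Add(1672, 92))) = Add(42946, Mul(-1, 1764)) = Add(42946, -1764) = 41182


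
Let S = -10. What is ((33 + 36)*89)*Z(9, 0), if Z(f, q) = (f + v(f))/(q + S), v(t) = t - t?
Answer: -55269/10 ≈ -5526.9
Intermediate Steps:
v(t) = 0
Z(f, q) = f/(-10 + q) (Z(f, q) = (f + 0)/(q - 10) = f/(-10 + q))
((33 + 36)*89)*Z(9, 0) = ((33 + 36)*89)*(9/(-10 + 0)) = (69*89)*(9/(-10)) = 6141*(9*(-⅒)) = 6141*(-9/10) = -55269/10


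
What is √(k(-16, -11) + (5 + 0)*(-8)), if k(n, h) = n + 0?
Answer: 2*I*√14 ≈ 7.4833*I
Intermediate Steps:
k(n, h) = n
√(k(-16, -11) + (5 + 0)*(-8)) = √(-16 + (5 + 0)*(-8)) = √(-16 + 5*(-8)) = √(-16 - 40) = √(-56) = 2*I*√14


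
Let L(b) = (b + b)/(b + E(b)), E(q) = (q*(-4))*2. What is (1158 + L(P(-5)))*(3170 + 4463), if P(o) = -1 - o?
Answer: 61857832/7 ≈ 8.8368e+6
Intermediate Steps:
E(q) = -8*q (E(q) = -4*q*2 = -8*q)
L(b) = -2/7 (L(b) = (b + b)/(b - 8*b) = (2*b)/((-7*b)) = (2*b)*(-1/(7*b)) = -2/7)
(1158 + L(P(-5)))*(3170 + 4463) = (1158 - 2/7)*(3170 + 4463) = (8104/7)*7633 = 61857832/7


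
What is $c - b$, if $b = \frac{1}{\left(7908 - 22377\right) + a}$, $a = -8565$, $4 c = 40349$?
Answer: $\frac{464699435}{46068} \approx 10087.0$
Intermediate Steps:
$c = \frac{40349}{4}$ ($c = \frac{1}{4} \cdot 40349 = \frac{40349}{4} \approx 10087.0$)
$b = - \frac{1}{23034}$ ($b = \frac{1}{\left(7908 - 22377\right) - 8565} = \frac{1}{-14469 - 8565} = \frac{1}{-23034} = - \frac{1}{23034} \approx -4.3414 \cdot 10^{-5}$)
$c - b = \frac{40349}{4} - - \frac{1}{23034} = \frac{40349}{4} + \frac{1}{23034} = \frac{464699435}{46068}$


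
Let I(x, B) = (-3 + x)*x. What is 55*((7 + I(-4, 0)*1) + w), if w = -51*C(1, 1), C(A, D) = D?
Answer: -880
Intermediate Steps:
I(x, B) = x*(-3 + x)
w = -51 (w = -51*1 = -51)
55*((7 + I(-4, 0)*1) + w) = 55*((7 - 4*(-3 - 4)*1) - 51) = 55*((7 - 4*(-7)*1) - 51) = 55*((7 + 28*1) - 51) = 55*((7 + 28) - 51) = 55*(35 - 51) = 55*(-16) = -880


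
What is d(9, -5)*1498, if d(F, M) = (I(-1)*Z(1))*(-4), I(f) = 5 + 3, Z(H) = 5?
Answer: -239680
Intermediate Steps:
I(f) = 8
d(F, M) = -160 (d(F, M) = (8*5)*(-4) = 40*(-4) = -160)
d(9, -5)*1498 = -160*1498 = -239680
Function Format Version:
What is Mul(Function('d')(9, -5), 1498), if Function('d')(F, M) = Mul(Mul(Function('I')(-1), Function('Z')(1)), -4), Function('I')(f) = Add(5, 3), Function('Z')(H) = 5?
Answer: -239680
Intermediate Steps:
Function('I')(f) = 8
Function('d')(F, M) = -160 (Function('d')(F, M) = Mul(Mul(8, 5), -4) = Mul(40, -4) = -160)
Mul(Function('d')(9, -5), 1498) = Mul(-160, 1498) = -239680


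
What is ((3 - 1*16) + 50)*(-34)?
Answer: -1258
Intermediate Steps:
((3 - 1*16) + 50)*(-34) = ((3 - 16) + 50)*(-34) = (-13 + 50)*(-34) = 37*(-34) = -1258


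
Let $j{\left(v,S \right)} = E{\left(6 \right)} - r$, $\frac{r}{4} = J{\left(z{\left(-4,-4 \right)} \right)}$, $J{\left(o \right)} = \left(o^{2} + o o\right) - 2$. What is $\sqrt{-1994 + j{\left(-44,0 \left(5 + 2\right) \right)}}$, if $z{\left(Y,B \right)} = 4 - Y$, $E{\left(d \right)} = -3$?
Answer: $i \sqrt{2501} \approx 50.01 i$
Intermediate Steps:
$J{\left(o \right)} = -2 + 2 o^{2}$ ($J{\left(o \right)} = \left(o^{2} + o^{2}\right) - 2 = 2 o^{2} - 2 = -2 + 2 o^{2}$)
$r = 504$ ($r = 4 \left(-2 + 2 \left(4 - -4\right)^{2}\right) = 4 \left(-2 + 2 \left(4 + 4\right)^{2}\right) = 4 \left(-2 + 2 \cdot 8^{2}\right) = 4 \left(-2 + 2 \cdot 64\right) = 4 \left(-2 + 128\right) = 4 \cdot 126 = 504$)
$j{\left(v,S \right)} = -507$ ($j{\left(v,S \right)} = -3 - 504 = -507$)
$\sqrt{-1994 + j{\left(-44,0 \left(5 + 2\right) \right)}} = \sqrt{-1994 - 507} = \sqrt{-2501} = i \sqrt{2501}$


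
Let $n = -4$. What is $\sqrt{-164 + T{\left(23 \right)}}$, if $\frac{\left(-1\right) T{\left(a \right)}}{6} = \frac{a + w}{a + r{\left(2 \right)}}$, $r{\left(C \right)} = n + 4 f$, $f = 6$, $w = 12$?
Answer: $\frac{i \sqrt{312266}}{43} \approx 12.996 i$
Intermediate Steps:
$r{\left(C \right)} = 20$ ($r{\left(C \right)} = -4 + 4 \cdot 6 = -4 + 24 = 20$)
$T{\left(a \right)} = - \frac{6 \left(12 + a\right)}{20 + a}$ ($T{\left(a \right)} = - 6 \frac{a + 12}{a + 20} = - 6 \frac{12 + a}{20 + a} = - \frac{6 \left(12 + a\right)}{20 + a}$)
$\sqrt{-164 + T{\left(23 \right)}} = \sqrt{-164 + \frac{6 \left(-12 - 23\right)}{20 + 23}} = \sqrt{-164 + \frac{6 \left(-12 - 23\right)}{43}} = \sqrt{-164 + 6 \cdot \frac{1}{43} \left(-35\right)} = \sqrt{-164 - \frac{210}{43}} = \sqrt{- \frac{7262}{43}} = \frac{i \sqrt{312266}}{43}$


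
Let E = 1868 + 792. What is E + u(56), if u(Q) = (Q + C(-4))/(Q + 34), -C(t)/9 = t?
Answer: 119746/45 ≈ 2661.0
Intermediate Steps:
C(t) = -9*t
u(Q) = (36 + Q)/(34 + Q) (u(Q) = (Q - 9*(-4))/(Q + 34) = (Q + 36)/(34 + Q) = (36 + Q)/(34 + Q))
E = 2660
E + u(56) = 2660 + (36 + 56)/(34 + 56) = 2660 + 92/90 = 2660 + (1/90)*92 = 2660 + 46/45 = 119746/45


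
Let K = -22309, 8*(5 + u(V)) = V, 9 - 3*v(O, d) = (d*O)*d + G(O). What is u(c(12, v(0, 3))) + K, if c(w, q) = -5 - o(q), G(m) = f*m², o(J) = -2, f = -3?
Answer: -178515/8 ≈ -22314.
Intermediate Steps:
G(m) = -3*m²
v(O, d) = 3 + O² - O*d²/3 (v(O, d) = 3 - ((d*O)*d - 3*O²)/3 = 3 - ((O*d)*d - 3*O²)/3 = 3 - (O*d² - 3*O²)/3 = 3 - (-3*O² + O*d²)/3 = 3 + (O² - O*d²/3) = 3 + O² - O*d²/3)
c(w, q) = -3 (c(w, q) = -5 - 1*(-2) = -5 + 2 = -3)
u(V) = -5 + V/8
u(c(12, v(0, 3))) + K = (-5 + (⅛)*(-3)) - 22309 = (-5 - 3/8) - 22309 = -43/8 - 22309 = -178515/8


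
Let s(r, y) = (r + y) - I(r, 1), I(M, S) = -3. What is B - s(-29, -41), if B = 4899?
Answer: 4966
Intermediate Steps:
s(r, y) = 3 + r + y (s(r, y) = (r + y) - 1*(-3) = (r + y) + 3 = 3 + r + y)
B - s(-29, -41) = 4899 - (3 - 29 - 41) = 4899 - 1*(-67) = 4899 + 67 = 4966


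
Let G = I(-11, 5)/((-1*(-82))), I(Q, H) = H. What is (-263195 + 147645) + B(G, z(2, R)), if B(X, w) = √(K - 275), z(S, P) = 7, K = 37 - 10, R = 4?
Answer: -115550 + 2*I*√62 ≈ -1.1555e+5 + 15.748*I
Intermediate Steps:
K = 27
G = 5/82 (G = 5/((-1*(-82))) = 5/82 ≈ 0.060976)
B(X, w) = 2*I*√62 (B(X, w) = √(27 - 275) = √(-248) = 2*I*√62)
(-263195 + 147645) + B(G, z(2, R)) = (-263195 + 147645) + 2*I*√62 = -115550 + 2*I*√62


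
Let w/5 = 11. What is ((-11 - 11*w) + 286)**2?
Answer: 108900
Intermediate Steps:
w = 55 (w = 5*11 = 55)
((-11 - 11*w) + 286)**2 = ((-11 - 11*55) + 286)**2 = ((-11 - 605) + 286)**2 = (-616 + 286)**2 = (-330)**2 = 108900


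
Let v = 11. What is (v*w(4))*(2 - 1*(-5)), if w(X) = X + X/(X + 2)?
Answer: 1078/3 ≈ 359.33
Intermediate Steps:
w(X) = X + X/(2 + X)
(v*w(4))*(2 - 1*(-5)) = (11*(4*(3 + 4)/(2 + 4)))*(2 - 1*(-5)) = (11*(4*7/6))*(2 + 5) = (11*(4*(⅙)*7))*7 = (11*(14/3))*7 = (154/3)*7 = 1078/3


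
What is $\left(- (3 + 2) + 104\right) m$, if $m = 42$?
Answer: $4158$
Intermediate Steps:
$\left(- (3 + 2) + 104\right) m = \left(- (3 + 2) + 104\right) 42 = \left(\left(-1\right) 5 + 104\right) 42 = \left(-5 + 104\right) 42 = 99 \cdot 42 = 4158$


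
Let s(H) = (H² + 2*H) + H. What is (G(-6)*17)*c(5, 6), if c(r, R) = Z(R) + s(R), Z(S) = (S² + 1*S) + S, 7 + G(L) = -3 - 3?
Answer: -22542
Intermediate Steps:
G(L) = -13 (G(L) = -7 + (-3 - 3) = -7 - 6 = -13)
Z(S) = S² + 2*S (Z(S) = (S² + S) + S = (S + S²) + S = S² + 2*S)
s(H) = H² + 3*H
c(r, R) = R*(2 + R) + R*(3 + R)
(G(-6)*17)*c(5, 6) = (-13*17)*(6*(5 + 2*6)) = -1326*(5 + 12) = -1326*17 = -221*102 = -22542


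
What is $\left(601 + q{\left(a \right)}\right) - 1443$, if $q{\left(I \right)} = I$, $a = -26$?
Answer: $-868$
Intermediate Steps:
$\left(601 + q{\left(a \right)}\right) - 1443 = \left(601 - 26\right) - 1443 = 575 - 1443 = -868$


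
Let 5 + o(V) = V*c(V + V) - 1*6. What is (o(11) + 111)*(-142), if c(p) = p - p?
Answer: -14200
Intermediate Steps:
c(p) = 0
o(V) = -11 (o(V) = -5 + (V*0 - 1*6) = -5 + (0 - 6) = -5 - 6 = -11)
(o(11) + 111)*(-142) = (-11 + 111)*(-142) = 100*(-142) = -14200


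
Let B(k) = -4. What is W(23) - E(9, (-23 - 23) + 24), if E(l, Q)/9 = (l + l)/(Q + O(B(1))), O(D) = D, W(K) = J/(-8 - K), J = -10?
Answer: 2641/403 ≈ 6.5534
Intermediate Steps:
W(K) = -10/(-8 - K)
E(l, Q) = 18*l/(-4 + Q) (E(l, Q) = 9*((l + l)/(Q - 4)) = 9*((2*l)/(-4 + Q)) = 9*(2*l/(-4 + Q)) = 18*l/(-4 + Q))
W(23) - E(9, (-23 - 23) + 24) = 10/(8 + 23) - 18*9/(-4 + ((-23 - 23) + 24)) = 10/31 - 18*9/(-4 + (-46 + 24)) = 10*(1/31) - 18*9/(-4 - 22) = 10/31 - 18*9/(-26) = 10/31 - 18*9*(-1)/26 = 10/31 - 1*(-81/13) = 10/31 + 81/13 = 2641/403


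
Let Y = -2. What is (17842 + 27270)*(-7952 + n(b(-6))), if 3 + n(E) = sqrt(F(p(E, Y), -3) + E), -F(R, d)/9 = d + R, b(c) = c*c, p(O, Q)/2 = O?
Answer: -358865960 + 135336*I*sqrt(65) ≈ -3.5887e+8 + 1.0911e+6*I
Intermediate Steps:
p(O, Q) = 2*O
b(c) = c**2
F(R, d) = -9*R - 9*d (F(R, d) = -9*(d + R) = -9*(R + d) = -9*R - 9*d)
n(E) = -3 + sqrt(27 - 17*E) (n(E) = -3 + sqrt((-18*E - 9*(-3)) + E) = -3 + sqrt((-18*E + 27) + E) = -3 + sqrt((27 - 18*E) + E) = -3 + sqrt(27 - 17*E))
(17842 + 27270)*(-7952 + n(b(-6))) = (17842 + 27270)*(-7952 + (-3 + sqrt(27 - 17*(-6)**2))) = 45112*(-7952 + (-3 + sqrt(27 - 17*36))) = 45112*(-7952 + (-3 + sqrt(27 - 612))) = 45112*(-7952 + (-3 + sqrt(-585))) = 45112*(-7952 + (-3 + 3*I*sqrt(65))) = 45112*(-7955 + 3*I*sqrt(65)) = -358865960 + 135336*I*sqrt(65)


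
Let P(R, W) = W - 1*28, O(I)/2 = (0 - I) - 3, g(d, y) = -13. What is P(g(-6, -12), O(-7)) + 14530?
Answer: 14510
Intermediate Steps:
O(I) = -6 - 2*I (O(I) = 2*((0 - I) - 3) = 2*(-I - 3) = 2*(-3 - I) = -6 - 2*I)
P(R, W) = -28 + W (P(R, W) = W - 28 = -28 + W)
P(g(-6, -12), O(-7)) + 14530 = (-28 + (-6 - 2*(-7))) + 14530 = (-28 + (-6 + 14)) + 14530 = (-28 + 8) + 14530 = -20 + 14530 = 14510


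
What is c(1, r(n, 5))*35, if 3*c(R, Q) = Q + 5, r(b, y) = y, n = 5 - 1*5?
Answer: 350/3 ≈ 116.67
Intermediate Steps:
n = 0 (n = 5 - 5 = 0)
c(R, Q) = 5/3 + Q/3 (c(R, Q) = (Q + 5)/3 = (5 + Q)/3 = 5/3 + Q/3)
c(1, r(n, 5))*35 = (5/3 + (⅓)*5)*35 = (5/3 + 5/3)*35 = (10/3)*35 = 350/3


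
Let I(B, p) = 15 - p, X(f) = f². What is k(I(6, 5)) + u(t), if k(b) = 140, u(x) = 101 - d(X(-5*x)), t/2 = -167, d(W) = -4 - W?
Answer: 2789145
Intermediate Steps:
t = -334 (t = 2*(-167) = -334)
u(x) = 105 + 25*x² (u(x) = 101 - (-4 - (-5*x)²) = 101 - (-4 - 25*x²) = 101 + (4 + 25*x²) = 105 + 25*x²)
k(I(6, 5)) + u(t) = 140 + (105 + 25*(-334)²) = 140 + (105 + 25*111556) = 140 + (105 + 2788900) = 140 + 2789005 = 2789145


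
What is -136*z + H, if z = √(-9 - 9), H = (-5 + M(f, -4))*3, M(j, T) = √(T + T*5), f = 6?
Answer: -15 - 408*I*√2 + 6*I*√6 ≈ -15.0 - 562.3*I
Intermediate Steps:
M(j, T) = √6*√T (M(j, T) = √(T + 5*T) = √(6*T) = √6*√T)
H = -15 + 6*I*√6 (H = (-5 + √6*√(-4))*3 = (-5 + √6*(2*I))*3 = (-5 + 2*I*√6)*3 = -15 + 6*I*√6 ≈ -15.0 + 14.697*I)
z = 3*I*√2 (z = √(-18) = 3*I*√2 ≈ 4.2426*I)
-136*z + H = -408*I*√2 + (-15 + 6*I*√6) = -15 - 408*I*√2 + 6*I*√6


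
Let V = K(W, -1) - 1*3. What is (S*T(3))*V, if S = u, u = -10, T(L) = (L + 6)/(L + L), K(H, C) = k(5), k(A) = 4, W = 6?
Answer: -15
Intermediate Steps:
K(H, C) = 4
T(L) = (6 + L)/(2*L) (T(L) = (6 + L)/((2*L)) = (6 + L)*(1/(2*L)) = (6 + L)/(2*L))
V = 1 (V = 4 - 1*3 = 4 - 3 = 1)
S = -10
(S*T(3))*V = -5*(6 + 3)/3*1 = -5*9/3*1 = -10*3/2*1 = -15*1 = -15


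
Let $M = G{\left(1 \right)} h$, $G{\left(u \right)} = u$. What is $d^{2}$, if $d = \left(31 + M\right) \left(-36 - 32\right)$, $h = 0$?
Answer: $4443664$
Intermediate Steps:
$M = 0$ ($M = 1 \cdot 0 = 0$)
$d = -2108$ ($d = \left(31 + 0\right) \left(-36 - 32\right) = 31 \left(-68\right) = -2108$)
$d^{2} = \left(-2108\right)^{2} = 4443664$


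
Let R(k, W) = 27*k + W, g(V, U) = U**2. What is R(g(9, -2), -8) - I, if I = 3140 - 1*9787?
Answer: 6747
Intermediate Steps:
R(k, W) = W + 27*k
I = -6647 (I = 3140 - 9787 = -6647)
R(g(9, -2), -8) - I = (-8 + 27*(-2)**2) - 1*(-6647) = (-8 + 27*4) + 6647 = (-8 + 108) + 6647 = 100 + 6647 = 6747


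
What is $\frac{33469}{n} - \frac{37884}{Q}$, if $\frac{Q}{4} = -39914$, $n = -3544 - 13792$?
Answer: $- \frac{83692315}{49424936} \approx -1.6933$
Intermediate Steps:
$n = -17336$
$Q = -159656$ ($Q = 4 \left(-39914\right) = -159656$)
$\frac{33469}{n} - \frac{37884}{Q} = \frac{33469}{-17336} - \frac{37884}{-159656} = 33469 \left(- \frac{1}{17336}\right) - - \frac{1353}{5702} = - \frac{33469}{17336} + \frac{1353}{5702} = - \frac{83692315}{49424936}$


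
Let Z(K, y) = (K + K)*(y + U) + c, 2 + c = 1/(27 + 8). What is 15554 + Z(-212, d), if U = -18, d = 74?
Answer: -286719/35 ≈ -8192.0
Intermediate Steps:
c = -69/35 (c = -2 + 1/(27 + 8) = -2 + 1/35 = -69/35 ≈ -1.9714)
Z(K, y) = -69/35 + 2*K*(-18 + y) (Z(K, y) = (K + K)*(y - 18) - 69/35 = (2*K)*(-18 + y) - 69/35 = 2*K*(-18 + y) - 69/35 = -69/35 + 2*K*(-18 + y))
15554 + Z(-212, d) = 15554 + (-69/35 - 36*(-212) + 2*(-212)*74) = 15554 + (-69/35 + 7632 - 31376) = 15554 - 831109/35 = -286719/35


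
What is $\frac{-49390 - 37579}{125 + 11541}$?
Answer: $- \frac{86969}{11666} \approx -7.4549$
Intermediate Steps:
$\frac{-49390 - 37579}{125 + 11541} = - \frac{86969}{11666}$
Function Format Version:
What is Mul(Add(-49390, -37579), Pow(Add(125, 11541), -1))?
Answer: Rational(-86969, 11666) ≈ -7.4549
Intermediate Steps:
Mul(Add(-49390, -37579), Pow(Add(125, 11541), -1)) = Mul(-86969, Pow(11666, -1)) = Mul(-86969, Rational(1, 11666)) = Rational(-86969, 11666)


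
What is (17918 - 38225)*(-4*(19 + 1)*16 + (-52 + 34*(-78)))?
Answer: 80903088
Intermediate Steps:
(17918 - 38225)*(-4*(19 + 1)*16 + (-52 + 34*(-78))) = -20307*(-4*20*16 + (-52 - 2652)) = -20307*(-80*16 - 2704) = -20307*(-1280 - 2704) = -20307*(-3984) = 80903088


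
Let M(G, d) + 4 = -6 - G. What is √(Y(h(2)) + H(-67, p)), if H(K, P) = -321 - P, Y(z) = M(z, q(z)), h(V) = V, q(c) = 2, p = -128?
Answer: I*√205 ≈ 14.318*I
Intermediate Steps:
M(G, d) = -10 - G (M(G, d) = -4 + (-6 - G) = -10 - G)
Y(z) = -10 - z
√(Y(h(2)) + H(-67, p)) = √((-10 - 1*2) + (-321 - 1*(-128))) = √((-10 - 2) + (-321 + 128)) = √(-12 - 193) = √(-205) = I*√205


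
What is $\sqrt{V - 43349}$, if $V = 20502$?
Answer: $i \sqrt{22847} \approx 151.15 i$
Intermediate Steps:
$\sqrt{V - 43349} = \sqrt{20502 - 43349} = \sqrt{-22847} = i \sqrt{22847}$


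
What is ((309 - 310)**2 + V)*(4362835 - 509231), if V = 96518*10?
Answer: 3719425362324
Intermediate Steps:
V = 965180
((309 - 310)**2 + V)*(4362835 - 509231) = ((309 - 310)**2 + 965180)*(4362835 - 509231) = ((-1)**2 + 965180)*3853604 = (1 + 965180)*3853604 = 965181*3853604 = 3719425362324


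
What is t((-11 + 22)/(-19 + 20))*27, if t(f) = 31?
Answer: 837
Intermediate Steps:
t((-11 + 22)/(-19 + 20))*27 = 31*27 = 837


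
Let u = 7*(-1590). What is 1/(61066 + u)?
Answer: 1/49936 ≈ 2.0026e-5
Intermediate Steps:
u = -11130
1/(61066 + u) = 1/(61066 - 11130) = 1/49936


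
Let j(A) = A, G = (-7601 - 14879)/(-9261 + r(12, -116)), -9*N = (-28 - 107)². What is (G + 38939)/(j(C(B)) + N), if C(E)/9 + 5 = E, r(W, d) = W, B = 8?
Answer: -360169291/18479502 ≈ -19.490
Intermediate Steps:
C(E) = -45 + 9*E
N = -2025 (N = -(-28 - 107)²/9 = -⅑*(-135)² = -⅑*18225 = -2025)
G = 22480/9249 (G = (-7601 - 14879)/(-9261 + 12) = -22480/(-9249) = -22480*(-1/9249) = 22480/9249 ≈ 2.4305)
(G + 38939)/(j(C(B)) + N) = (22480/9249 + 38939)/((-45 + 9*8) - 2025) = 360169291/(9249*((-45 + 72) - 2025)) = 360169291/(9249*(27 - 2025)) = (360169291/9249)/(-1998) = (360169291/9249)*(-1/1998) = -360169291/18479502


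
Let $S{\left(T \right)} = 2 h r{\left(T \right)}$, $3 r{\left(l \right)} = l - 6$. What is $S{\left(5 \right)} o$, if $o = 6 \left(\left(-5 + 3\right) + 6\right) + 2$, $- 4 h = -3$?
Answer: $-13$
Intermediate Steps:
$r{\left(l \right)} = -2 + \frac{l}{3}$ ($r{\left(l \right)} = \frac{l - 6}{3} = \frac{-6 + l}{3} = -2 + \frac{l}{3}$)
$h = \frac{3}{4}$ ($h = \left(- \frac{1}{4}\right) \left(-3\right) = \frac{3}{4} \approx 0.75$)
$S{\left(T \right)} = -3 + \frac{T}{2}$ ($S{\left(T \right)} = 2 \cdot \frac{3}{4} \left(-2 + \frac{T}{3}\right) = \frac{3 \left(-2 + \frac{T}{3}\right)}{2} = -3 + \frac{T}{2}$)
$o = 26$ ($o = 6 \left(-2 + 6\right) + 2 = 6 \cdot 4 + 2 = 24 + 2 = 26$)
$S{\left(5 \right)} o = \left(-3 + \frac{1}{2} \cdot 5\right) 26 = \left(-3 + \frac{5}{2}\right) 26 = \left(- \frac{1}{2}\right) 26 = -13$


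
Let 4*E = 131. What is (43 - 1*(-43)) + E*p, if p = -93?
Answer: -11839/4 ≈ -2959.8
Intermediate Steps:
E = 131/4 (E = (¼)*131 = 131/4 ≈ 32.750)
(43 - 1*(-43)) + E*p = (43 - 1*(-43)) + (131/4)*(-93) = (43 + 43) - 12183/4 = 86 - 12183/4 = -11839/4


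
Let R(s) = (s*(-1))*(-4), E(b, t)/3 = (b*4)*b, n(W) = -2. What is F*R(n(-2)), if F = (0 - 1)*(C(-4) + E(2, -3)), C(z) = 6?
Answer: 432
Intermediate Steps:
E(b, t) = 12*b**2 (E(b, t) = 3*((b*4)*b) = 3*((4*b)*b) = 3*(4*b**2) = 12*b**2)
R(s) = 4*s (R(s) = -s*(-4) = 4*s)
F = -54 (F = (0 - 1)*(6 + 12*2**2) = -(6 + 12*4) = -(6 + 48) = -1*54 = -54)
F*R(n(-2)) = -216*(-2) = -54*(-8) = 432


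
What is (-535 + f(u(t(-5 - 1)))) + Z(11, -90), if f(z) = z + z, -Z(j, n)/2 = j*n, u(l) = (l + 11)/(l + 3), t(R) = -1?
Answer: 1455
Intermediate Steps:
u(l) = (11 + l)/(3 + l)
Z(j, n) = -2*j*n
f(z) = 2*z
(-535 + f(u(t(-5 - 1)))) + Z(11, -90) = (-535 + 2*((11 - 1)/(3 - 1))) - 2*11*(-90) = (-535 + 2*(10/2)) + 1980 = (-535 + 2*((1/2)*10)) + 1980 = (-535 + 2*5) + 1980 = (-535 + 10) + 1980 = -525 + 1980 = 1455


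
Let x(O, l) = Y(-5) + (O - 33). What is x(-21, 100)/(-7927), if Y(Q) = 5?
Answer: 49/7927 ≈ 0.0061814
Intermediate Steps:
x(O, l) = -28 + O (x(O, l) = 5 + (O - 33) = 5 + (-33 + O) = -28 + O)
x(-21, 100)/(-7927) = (-28 - 21)/(-7927) = -49*(-1/7927) = 49/7927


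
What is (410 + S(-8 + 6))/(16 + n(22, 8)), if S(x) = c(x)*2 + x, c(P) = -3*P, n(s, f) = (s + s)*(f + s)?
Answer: 105/334 ≈ 0.31437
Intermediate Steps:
n(s, f) = 2*s*(f + s) (n(s, f) = (2*s)*(f + s) = 2*s*(f + s))
S(x) = -5*x (S(x) = -3*x*2 + x = -6*x + x = -5*x)
(410 + S(-8 + 6))/(16 + n(22, 8)) = (410 - 5*(-8 + 6))/(16 + 2*22*(8 + 22)) = (410 - 5*(-2))/(16 + 2*22*30) = (410 + 10)/(16 + 1320) = 420/1336 = 420*(1/1336) = 105/334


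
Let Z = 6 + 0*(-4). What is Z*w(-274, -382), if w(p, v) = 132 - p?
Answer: 2436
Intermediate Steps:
Z = 6 (Z = 6 + 0 = 6)
Z*w(-274, -382) = 6*(132 - 1*(-274)) = 6*(132 + 274) = 6*406 = 2436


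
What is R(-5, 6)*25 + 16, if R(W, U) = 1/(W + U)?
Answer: 41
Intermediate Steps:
R(W, U) = 1/(U + W)
R(-5, 6)*25 + 16 = 25/(6 - 5) + 16 = 25/1 + 16 = 1*25 + 16 = 25 + 16 = 41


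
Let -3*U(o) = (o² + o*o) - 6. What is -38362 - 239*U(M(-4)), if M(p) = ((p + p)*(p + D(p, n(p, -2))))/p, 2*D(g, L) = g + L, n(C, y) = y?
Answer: -22832/3 ≈ -7610.7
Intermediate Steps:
D(g, L) = L/2 + g/2 (D(g, L) = (g + L)/2 = (L + g)/2 = L/2 + g/2)
M(p) = -2 + 3*p (M(p) = ((p + p)*(p + ((½)*(-2) + p/2)))/p = ((2*p)*(p + (-1 + p/2)))/p = ((2*p)*(-1 + 3*p/2))/p = (2*p*(-1 + 3*p/2))/p = -2 + 3*p)
U(o) = 2 - 2*o²/3 (U(o) = -((o² + o*o) - 6)/3 = -((o² + o²) - 6)/3 = -(2*o² - 6)/3 = -(-6 + 2*o²)/3 = 2 - 2*o²/3)
-38362 - 239*U(M(-4)) = -38362 - 239*(2 - 2*(-2 + 3*(-4))²/3) = -38362 - 239*(2 - 2*(-2 - 12)²/3) = -38362 - 239*(2 - ⅔*(-14)²) = -38362 - 239*(2 - ⅔*196) = -38362 - 239*(2 - 392/3) = -38362 - 239*(-386)/3 = -38362 - 1*(-92254/3) = -38362 + 92254/3 = -22832/3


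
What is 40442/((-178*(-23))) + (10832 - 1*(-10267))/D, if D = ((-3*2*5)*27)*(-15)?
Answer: 96291601/8290350 ≈ 11.615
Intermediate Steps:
D = 12150 (D = (-6*5*27)*(-15) = -30*27*(-15) = -810*(-15) = 12150)
40442/((-178*(-23))) + (10832 - 1*(-10267))/D = 40442/((-178*(-23))) + (10832 - 1*(-10267))/12150 = 40442/4094 + (10832 + 10267)*(1/12150) = 40442*(1/4094) + 21099*(1/12150) = 20221/2047 + 7033/4050 = 96291601/8290350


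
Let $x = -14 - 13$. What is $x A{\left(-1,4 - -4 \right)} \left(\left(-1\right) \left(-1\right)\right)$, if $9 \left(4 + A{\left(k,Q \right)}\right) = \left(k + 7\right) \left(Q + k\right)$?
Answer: $-18$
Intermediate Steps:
$x = -27$ ($x = -14 - 13 = -27$)
$A{\left(k,Q \right)} = -4 + \frac{\left(7 + k\right) \left(Q + k\right)}{9}$ ($A{\left(k,Q \right)} = -4 + \frac{\left(k + 7\right) \left(Q + k\right)}{9} = -4 + \frac{\left(7 + k\right) \left(Q + k\right)}{9}$)
$x A{\left(-1,4 - -4 \right)} \left(\left(-1\right) \left(-1\right)\right) = - 27 \left(-4 + \frac{\left(-1\right)^{2}}{9} + \frac{7 \left(4 - -4\right)}{9} + \frac{7}{9} \left(-1\right) + \frac{1}{9} \left(4 - -4\right) \left(-1\right)\right) \left(\left(-1\right) \left(-1\right)\right) = - 27 \left(-4 + \frac{1}{9} \cdot 1 + \frac{7 \left(4 + 4\right)}{9} - \frac{7}{9} + \frac{1}{9} \left(4 + 4\right) \left(-1\right)\right) 1 = - 27 \left(-4 + \frac{1}{9} + \frac{7}{9} \cdot 8 - \frac{7}{9} + \frac{1}{9} \cdot 8 \left(-1\right)\right) 1 = - 27 \left(-4 + \frac{1}{9} + \frac{56}{9} - \frac{7}{9} - \frac{8}{9}\right) 1 = \left(-27\right) \frac{2}{3} \cdot 1 = \left(-18\right) 1 = -18$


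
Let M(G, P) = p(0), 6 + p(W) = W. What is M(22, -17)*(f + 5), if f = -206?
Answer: 1206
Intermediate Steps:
p(W) = -6 + W
M(G, P) = -6 (M(G, P) = -6 + 0 = -6)
M(22, -17)*(f + 5) = -6*(-206 + 5) = -6*(-201) = 1206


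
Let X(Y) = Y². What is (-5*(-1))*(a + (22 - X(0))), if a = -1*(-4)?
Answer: 130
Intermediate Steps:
a = 4
(-5*(-1))*(a + (22 - X(0))) = (-5*(-1))*(4 + (22 - 1*0²)) = 5*(4 + (22 - 1*0)) = 5*(4 + (22 + 0)) = 5*(4 + 22) = 5*26 = 130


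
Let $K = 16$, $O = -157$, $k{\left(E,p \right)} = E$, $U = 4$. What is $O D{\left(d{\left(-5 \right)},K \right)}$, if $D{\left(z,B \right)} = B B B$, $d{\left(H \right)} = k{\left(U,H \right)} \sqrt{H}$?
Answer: $-643072$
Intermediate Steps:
$d{\left(H \right)} = 4 \sqrt{H}$
$D{\left(z,B \right)} = B^{3}$ ($D{\left(z,B \right)} = B^{2} B = B^{3}$)
$O D{\left(d{\left(-5 \right)},K \right)} = - 157 \cdot 16^{3} = \left(-157\right) 4096 = -643072$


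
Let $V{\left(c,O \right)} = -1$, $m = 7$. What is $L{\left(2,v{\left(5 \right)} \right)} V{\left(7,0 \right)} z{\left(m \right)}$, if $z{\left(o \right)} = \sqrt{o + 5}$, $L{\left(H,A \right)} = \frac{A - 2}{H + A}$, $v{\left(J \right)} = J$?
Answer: $- \frac{6 \sqrt{3}}{7} \approx -1.4846$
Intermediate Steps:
$L{\left(H,A \right)} = \frac{-2 + A}{A + H}$
$z{\left(o \right)} = \sqrt{5 + o}$
$L{\left(2,v{\left(5 \right)} \right)} V{\left(7,0 \right)} z{\left(m \right)} = \frac{-2 + 5}{5 + 2} \left(-1\right) \sqrt{5 + 7} = \frac{1}{7} \cdot 3 \left(-1\right) \sqrt{12} = \frac{1}{7} \cdot 3 \left(-1\right) 2 \sqrt{3} = \frac{3}{7} \left(-1\right) 2 \sqrt{3} = - \frac{3 \cdot 2 \sqrt{3}}{7} = - \frac{6 \sqrt{3}}{7}$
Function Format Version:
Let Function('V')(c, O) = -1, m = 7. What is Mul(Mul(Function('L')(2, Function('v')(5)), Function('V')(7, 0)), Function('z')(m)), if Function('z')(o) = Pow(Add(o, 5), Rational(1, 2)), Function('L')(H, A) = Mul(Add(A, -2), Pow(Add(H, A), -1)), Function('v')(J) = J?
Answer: Mul(Rational(-6, 7), Pow(3, Rational(1, 2))) ≈ -1.4846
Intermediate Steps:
Function('L')(H, A) = Mul(Pow(Add(A, H), -1), Add(-2, A)) (Function('L')(H, A) = Mul(Add(-2, A), Pow(Add(A, H), -1)) = Mul(Pow(Add(A, H), -1), Add(-2, A)))
Function('z')(o) = Pow(Add(5, o), Rational(1, 2))
Mul(Mul(Function('L')(2, Function('v')(5)), Function('V')(7, 0)), Function('z')(m)) = Mul(Mul(Mul(Pow(Add(5, 2), -1), Add(-2, 5)), -1), Pow(Add(5, 7), Rational(1, 2))) = Mul(Mul(Mul(Pow(7, -1), 3), -1), Pow(12, Rational(1, 2))) = Mul(Mul(Mul(Rational(1, 7), 3), -1), Mul(2, Pow(3, Rational(1, 2)))) = Mul(Mul(Rational(3, 7), -1), Mul(2, Pow(3, Rational(1, 2)))) = Mul(Rational(-3, 7), Mul(2, Pow(3, Rational(1, 2)))) = Mul(Rational(-6, 7), Pow(3, Rational(1, 2)))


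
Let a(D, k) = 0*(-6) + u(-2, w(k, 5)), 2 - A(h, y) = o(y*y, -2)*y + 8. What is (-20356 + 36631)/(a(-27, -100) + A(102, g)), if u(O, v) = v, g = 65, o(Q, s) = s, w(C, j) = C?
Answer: 5425/8 ≈ 678.13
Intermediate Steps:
A(h, y) = -6 + 2*y (A(h, y) = 2 - (-2*y + 8) = 2 - (8 - 2*y) = 2 + (-8 + 2*y) = -6 + 2*y)
a(D, k) = k (a(D, k) = 0*(-6) + k = 0 + k = k)
(-20356 + 36631)/(a(-27, -100) + A(102, g)) = (-20356 + 36631)/(-100 + (-6 + 2*65)) = 16275/(-100 + (-6 + 130)) = 16275/(-100 + 124) = 16275/24 = 16275*(1/24) = 5425/8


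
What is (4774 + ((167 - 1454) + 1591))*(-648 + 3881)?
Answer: 16417174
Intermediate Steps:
(4774 + ((167 - 1454) + 1591))*(-648 + 3881) = (4774 + (-1287 + 1591))*3233 = (4774 + 304)*3233 = 5078*3233 = 16417174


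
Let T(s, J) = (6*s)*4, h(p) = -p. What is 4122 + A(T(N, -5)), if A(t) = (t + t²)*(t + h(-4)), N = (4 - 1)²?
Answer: 10315962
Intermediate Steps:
N = 9 (N = 3² = 9)
T(s, J) = 24*s
A(t) = (4 + t)*(t + t²) (A(t) = (t + t²)*(t - 1*(-4)) = (t + t²)*(t + 4) = (t + t²)*(4 + t) = (4 + t)*(t + t²))
4122 + A(T(N, -5)) = 4122 + (24*9)*(4 + (24*9)² + 5*(24*9)) = 4122 + 216*(4 + 216² + 5*216) = 4122 + 216*(4 + 46656 + 1080) = 4122 + 216*47740 = 4122 + 10311840 = 10315962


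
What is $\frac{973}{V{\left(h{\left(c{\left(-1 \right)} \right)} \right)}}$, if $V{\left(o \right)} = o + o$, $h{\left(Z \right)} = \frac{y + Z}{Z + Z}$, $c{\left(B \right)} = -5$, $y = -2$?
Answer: $695$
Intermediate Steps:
$h{\left(Z \right)} = \frac{-2 + Z}{2 Z}$ ($h{\left(Z \right)} = \frac{-2 + Z}{Z + Z} = \frac{-2 + Z}{2 Z}$)
$V{\left(o \right)} = 2 o$
$\frac{973}{V{\left(h{\left(c{\left(-1 \right)} \right)} \right)}} = \frac{973}{2 \frac{-2 - 5}{2 \left(-5\right)}} = \frac{973}{2 \cdot \frac{1}{2} \left(- \frac{1}{5}\right) \left(-7\right)} = \frac{973}{2 \cdot \frac{7}{10}} = \frac{973}{\frac{7}{5}} = 973 \cdot \frac{5}{7} = 695$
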